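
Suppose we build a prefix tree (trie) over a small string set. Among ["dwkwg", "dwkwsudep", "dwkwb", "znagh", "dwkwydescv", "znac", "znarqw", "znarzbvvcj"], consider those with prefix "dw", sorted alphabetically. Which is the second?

dwkwg

Words with prefix "dw", in lexicographic order: "dwkwb", "dwkwg", "dwkwsudep", "dwkwydescv"
The 2nd is dwkwg.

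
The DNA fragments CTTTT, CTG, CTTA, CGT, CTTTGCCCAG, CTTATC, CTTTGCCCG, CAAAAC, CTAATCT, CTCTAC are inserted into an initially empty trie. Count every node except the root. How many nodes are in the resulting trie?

32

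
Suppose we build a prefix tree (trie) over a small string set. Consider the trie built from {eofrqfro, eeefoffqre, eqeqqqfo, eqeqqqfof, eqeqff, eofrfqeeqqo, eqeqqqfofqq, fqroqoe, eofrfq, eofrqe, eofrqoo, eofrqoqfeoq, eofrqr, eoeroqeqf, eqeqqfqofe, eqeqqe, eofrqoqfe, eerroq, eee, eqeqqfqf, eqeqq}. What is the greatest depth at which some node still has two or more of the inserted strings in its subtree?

The deepest shared node is where two words last agree before diverging.
"eofrqoqfe" and "eofrqoqfeoq" agree on "eofrqoqfe" (9 characters) before diverging; nothing deeper is shared.
Longest shared-prefix length: 9

9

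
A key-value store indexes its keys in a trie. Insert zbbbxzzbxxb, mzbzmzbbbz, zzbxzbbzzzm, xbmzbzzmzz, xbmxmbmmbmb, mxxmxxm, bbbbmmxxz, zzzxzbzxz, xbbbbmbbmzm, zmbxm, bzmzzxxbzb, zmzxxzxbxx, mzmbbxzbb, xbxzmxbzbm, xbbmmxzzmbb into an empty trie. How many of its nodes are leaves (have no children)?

15

A leaf is a node with no children — equivalently, the end of a word that is not a proper prefix of any other stored word.
Those words: "bbbbmmxxz", "bzmzzxxbzb", "mxxmxxm", "mzbzmzbbbz", "mzmbbxzbb", "xbbbbmbbmzm", "xbbmmxzzmbb", "xbmxmbmmbmb", "xbmzbzzmzz", "xbxzmxbzbm", "zbbbxzzbxxb", "zmbxm", "zmzxxzxbxx", "zzbxzbbzzzm", "zzzxzbzxz"
Leaf count: 15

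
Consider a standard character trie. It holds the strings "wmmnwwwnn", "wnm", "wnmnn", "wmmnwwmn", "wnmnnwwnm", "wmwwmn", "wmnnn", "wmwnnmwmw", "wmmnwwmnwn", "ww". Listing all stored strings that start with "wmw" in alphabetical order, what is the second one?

DFS of the "wmw" subtree visits, in order: "wmwnnmwmw", "wmwwmn"
Position 2: wmwwmn

wmwwmn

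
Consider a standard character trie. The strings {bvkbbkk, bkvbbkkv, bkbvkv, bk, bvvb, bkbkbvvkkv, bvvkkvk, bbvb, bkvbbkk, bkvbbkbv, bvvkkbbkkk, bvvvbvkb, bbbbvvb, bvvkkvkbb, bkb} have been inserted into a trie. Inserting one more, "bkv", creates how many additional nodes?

Every character of "bkv" already lies on an existing path (it is a prefix of some stored word).
No new nodes are needed: 0.

0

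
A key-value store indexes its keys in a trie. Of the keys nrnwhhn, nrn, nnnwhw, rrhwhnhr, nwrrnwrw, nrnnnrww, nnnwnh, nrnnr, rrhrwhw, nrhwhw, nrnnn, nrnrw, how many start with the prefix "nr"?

7

Traverse to the node for "nr", then collect every word in that subtree.
Words under "nr": nrhwhw, nrn, nrnnn, nrnnnrww, nrnnr, nrnrw, nrnwhhn
Count: 7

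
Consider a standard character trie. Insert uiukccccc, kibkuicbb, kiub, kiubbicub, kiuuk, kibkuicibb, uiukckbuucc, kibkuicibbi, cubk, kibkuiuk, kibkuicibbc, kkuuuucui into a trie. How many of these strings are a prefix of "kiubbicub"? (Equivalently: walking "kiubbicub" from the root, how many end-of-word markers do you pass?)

2

Check each prefix of "kiubbicub" against the stored set — each match is an end-marker on the path.
Prefixes of the query that are stored words: "kiub", "kiubbicub"
Count: 2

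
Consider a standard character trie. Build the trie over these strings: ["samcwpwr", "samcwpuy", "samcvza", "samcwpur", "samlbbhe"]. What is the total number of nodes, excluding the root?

Trie structure (* marks end of a word):
(root)
└─ s
   └─ a
      └─ m
         ├─ c
         │  ├─ v
         │  │  └─ z
         │  │     └─ a *
         │  └─ w
         │     └─ p
         │        ├─ u
         │        │  ├─ r *
         │        │  └─ y *
         │        └─ w
         │           └─ r *
         └─ l
            └─ b
               └─ b
                  └─ h
                     └─ e *
Counting every labelled node above: 19.

19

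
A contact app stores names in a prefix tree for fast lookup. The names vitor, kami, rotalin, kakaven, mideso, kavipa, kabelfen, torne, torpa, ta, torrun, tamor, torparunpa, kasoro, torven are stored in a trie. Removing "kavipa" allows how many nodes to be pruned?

4

Walk "kavipa" from the leaf back toward the root, removing each node that no remaining word uses.
The suffix "vipa" (4 nodes) is used only by "kavipa"; the node for "ka" still has the child "m", so pruning stops there.
Nodes removed: 4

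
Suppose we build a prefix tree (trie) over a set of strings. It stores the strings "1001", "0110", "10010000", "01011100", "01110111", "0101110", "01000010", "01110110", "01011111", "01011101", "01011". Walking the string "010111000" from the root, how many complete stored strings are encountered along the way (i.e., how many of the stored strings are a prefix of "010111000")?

Traverse "010111000" character by character; count nodes along the way that are marked as word ends.
Prefixes of the query that are stored words: "01011", "0101110", "01011100"
Count: 3

3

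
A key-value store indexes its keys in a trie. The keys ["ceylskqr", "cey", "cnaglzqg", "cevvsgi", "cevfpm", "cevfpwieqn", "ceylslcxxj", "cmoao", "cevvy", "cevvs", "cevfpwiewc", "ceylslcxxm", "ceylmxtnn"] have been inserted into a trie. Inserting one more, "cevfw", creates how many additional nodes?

The longest prefix of "cevfw" already in the trie is "cevf" (length 4).
So 5 − 4 = 1 new nodes.

1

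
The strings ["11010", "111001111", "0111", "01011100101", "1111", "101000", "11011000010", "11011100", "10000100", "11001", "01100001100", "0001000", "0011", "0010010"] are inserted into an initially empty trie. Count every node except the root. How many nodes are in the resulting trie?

For each word, the new-node count is its length minus the longest prefix already in the trie:
  "11010" → 5 new (1, 1, 0, 1, 0)
  "111001111" → prefix "11" already present; 7 new (1, 0, 0, 1, 1, 1, 1)
  "0111" → 4 new (0, 1, 1, 1)
  "01011100101" → prefix "01" already present; 9 new (0, 1, 1, 1, 0, 0, 1, 0, 1)
  "1111" → prefix "111" already present; 1 new (1)
  "101000" → prefix "1" already present; 5 new (0, 1, 0, 0, 0)
  "11011000010" → prefix "1101" already present; 7 new (1, 0, 0, 0, 0, 1, 0)
  "11011100" → prefix "11011" already present; 3 new (1, 0, 0)
  "10000100" → prefix "10" already present; 6 new (0, 0, 0, 1, 0, 0)
  "11001" → prefix "110" already present; 2 new (0, 1)
  "01100001100" → prefix "011" already present; 8 new (0, 0, 0, 0, 1, 1, 0, 0)
  "0001000" → prefix "0" already present; 6 new (0, 0, 1, 0, 0, 0)
  "0011" → prefix "00" already present; 2 new (1, 1)
  "0010010" → prefix "001" already present; 4 new (0, 0, 1, 0)
Total nodes = 5 + 7 + 4 + 9 + 1 + 5 + 7 + 3 + 6 + 2 + 8 + 6 + 2 + 4 = 69

69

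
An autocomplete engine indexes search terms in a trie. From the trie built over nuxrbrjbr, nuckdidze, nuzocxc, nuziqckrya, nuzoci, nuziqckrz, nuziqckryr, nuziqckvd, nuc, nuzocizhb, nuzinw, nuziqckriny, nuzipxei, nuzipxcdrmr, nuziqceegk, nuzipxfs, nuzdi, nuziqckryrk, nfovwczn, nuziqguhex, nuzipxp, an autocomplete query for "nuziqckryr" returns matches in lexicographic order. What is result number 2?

nuziqckryrk

Filter for "nuziqckryr…" and sort: "nuziqckryr", "nuziqckryrk"
Position 2: nuziqckryrk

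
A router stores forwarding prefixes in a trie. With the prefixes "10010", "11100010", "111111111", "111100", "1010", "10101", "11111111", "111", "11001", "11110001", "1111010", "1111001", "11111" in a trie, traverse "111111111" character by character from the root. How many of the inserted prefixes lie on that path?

Check each prefix of "111111111" against the stored set — each match is an end-marker on the path.
Prefixes of the query that are stored words: "111", "11111", "11111111", "111111111"
Count: 4

4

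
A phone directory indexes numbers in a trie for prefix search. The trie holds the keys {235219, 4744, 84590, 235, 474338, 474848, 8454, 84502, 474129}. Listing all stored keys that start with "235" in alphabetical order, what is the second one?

DFS of the "235" subtree visits, in order: "235", "235219"
The 2nd is 235219.

235219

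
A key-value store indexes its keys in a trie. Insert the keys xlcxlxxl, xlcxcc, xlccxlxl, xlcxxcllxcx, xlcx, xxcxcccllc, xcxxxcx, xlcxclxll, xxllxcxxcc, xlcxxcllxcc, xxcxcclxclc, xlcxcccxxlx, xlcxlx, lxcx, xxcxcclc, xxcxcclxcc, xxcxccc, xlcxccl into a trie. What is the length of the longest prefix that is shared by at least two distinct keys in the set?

10

Look for the deepest trie node that still has at least two words in its subtree.
e.g. "xlcxxcllxcc" and "xlcxxcllxcx" share the prefix "xlcxxcllxc" of length 10; no pair shares a longer one.
Longest shared-prefix length: 10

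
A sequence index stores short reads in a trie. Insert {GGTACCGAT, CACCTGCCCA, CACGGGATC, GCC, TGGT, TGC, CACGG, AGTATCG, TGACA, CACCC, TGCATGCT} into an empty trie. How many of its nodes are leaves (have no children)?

A leaf is a node with no children — equivalently, the end of a word that is not a proper prefix of any other stored word.
Those words: "AGTATCG", "CACCC", "CACCTGCCCA", "CACGGGATC", "GCC", "GGTACCGAT", "TGACA", "TGCATGCT", "TGGT"
Leaf count: 9

9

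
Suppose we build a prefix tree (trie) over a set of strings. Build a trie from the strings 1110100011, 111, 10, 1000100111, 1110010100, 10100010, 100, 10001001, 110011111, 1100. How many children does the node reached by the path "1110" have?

Follow the path "1110" to its node, then look at its outgoing edges.
Distinct next characters after "1110": 0, 1.
That node has 2 child edges.

2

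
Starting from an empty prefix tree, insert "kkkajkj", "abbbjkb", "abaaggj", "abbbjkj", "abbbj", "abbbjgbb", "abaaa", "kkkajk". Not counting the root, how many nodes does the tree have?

24

For each word, the new-node count is its length minus the longest prefix already in the trie:
  "kkkajkj" → 7 new (k, k, k, a, j, k, j)
  "abbbjkb" → 7 new (a, b, b, b, j, k, b)
  "abaaggj" → prefix "ab" already present; 5 new (a, a, g, g, j)
  "abbbjkj" → prefix "abbbjk" already present; 1 new (j)
  "abbbj" → prefix "abbbj" already present; 0 new (none)
  "abbbjgbb" → prefix "abbbj" already present; 3 new (g, b, b)
  "abaaa" → prefix "abaa" already present; 1 new (a)
  "kkkajk" → prefix "kkkajk" already present; 0 new (none)
Total nodes = 7 + 7 + 5 + 1 + 0 + 3 + 1 + 0 = 24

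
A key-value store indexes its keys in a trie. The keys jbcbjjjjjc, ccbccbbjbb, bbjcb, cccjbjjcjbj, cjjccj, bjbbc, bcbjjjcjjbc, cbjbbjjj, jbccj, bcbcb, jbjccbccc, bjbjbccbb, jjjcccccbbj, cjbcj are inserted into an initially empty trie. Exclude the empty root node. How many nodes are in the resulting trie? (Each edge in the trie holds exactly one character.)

90

Insert word by word; a character creates a node only if that edge doesn't already exist:
  "jbcbjjjjjc" → 10 new (j, b, c, b, j, j, j, j, j, c)
  "ccbccbbjbb" → 10 new (c, c, b, c, c, b, b, j, b, b)
  "bbjcb" → 5 new (b, b, j, c, b)
  "cccjbjjcjbj" → prefix "cc" already present; 9 new (c, j, b, j, j, c, j, b, j)
  "cjjccj" → prefix "c" already present; 5 new (j, j, c, c, j)
  "bjbbc" → prefix "b" already present; 4 new (j, b, b, c)
  "bcbjjjcjjbc" → prefix "b" already present; 10 new (c, b, j, j, j, c, j, j, b, c)
  "cbjbbjjj" → prefix "c" already present; 7 new (b, j, b, b, j, j, j)
  "jbccj" → prefix "jbc" already present; 2 new (c, j)
  "bcbcb" → prefix "bcb" already present; 2 new (c, b)
  "jbjccbccc" → prefix "jb" already present; 7 new (j, c, c, b, c, c, c)
  "bjbjbccbb" → prefix "bjb" already present; 6 new (j, b, c, c, b, b)
  "jjjcccccbbj" → prefix "j" already present; 10 new (j, j, c, c, c, c, c, b, b, j)
  "cjbcj" → prefix "cj" already present; 3 new (b, c, j)
Total nodes = 10 + 10 + 5 + 9 + 5 + 4 + 10 + 7 + 2 + 2 + 7 + 6 + 10 + 3 = 90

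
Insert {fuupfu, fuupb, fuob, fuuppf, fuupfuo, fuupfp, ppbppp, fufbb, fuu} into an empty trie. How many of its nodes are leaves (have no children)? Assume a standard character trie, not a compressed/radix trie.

7

Leaves are exactly the stored words that no other stored word extends.
Those words: "fufbb", "fuob", "fuupb", "fuupfp", "fuupfuo", "fuuppf", "ppbppp"
Leaf count: 7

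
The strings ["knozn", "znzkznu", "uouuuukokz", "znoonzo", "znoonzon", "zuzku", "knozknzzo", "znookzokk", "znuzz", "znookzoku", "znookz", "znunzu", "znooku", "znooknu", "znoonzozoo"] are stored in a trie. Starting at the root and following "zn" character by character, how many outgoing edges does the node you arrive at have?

3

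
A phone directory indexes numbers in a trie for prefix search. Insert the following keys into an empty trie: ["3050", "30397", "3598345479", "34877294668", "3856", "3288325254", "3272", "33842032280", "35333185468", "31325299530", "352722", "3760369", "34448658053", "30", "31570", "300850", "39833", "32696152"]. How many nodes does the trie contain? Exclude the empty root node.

105

Trace insertions, counting only characters that open a new branch:
  "3050" → 4 new (3, 0, 5, 0)
  "30397" → prefix "30" already present; 3 new (3, 9, 7)
  "3598345479" → prefix "3" already present; 9 new (5, 9, 8, 3, 4, 5, 4, 7, 9)
  "34877294668" → prefix "3" already present; 10 new (4, 8, 7, 7, 2, 9, 4, 6, 6, 8)
  "3856" → prefix "3" already present; 3 new (8, 5, 6)
  "3288325254" → prefix "3" already present; 9 new (2, 8, 8, 3, 2, 5, 2, 5, 4)
  "3272" → prefix "32" already present; 2 new (7, 2)
  "33842032280" → prefix "3" already present; 10 new (3, 8, 4, 2, 0, 3, 2, 2, 8, 0)
  "35333185468" → prefix "35" already present; 9 new (3, 3, 3, 1, 8, 5, 4, 6, 8)
  "31325299530" → prefix "3" already present; 10 new (1, 3, 2, 5, 2, 9, 9, 5, 3, 0)
  "352722" → prefix "35" already present; 4 new (2, 7, 2, 2)
  "3760369" → prefix "3" already present; 6 new (7, 6, 0, 3, 6, 9)
  "34448658053" → prefix "34" already present; 9 new (4, 4, 8, 6, 5, 8, 0, 5, 3)
  "30" → prefix "30" already present; 0 new (none)
  "31570" → prefix "31" already present; 3 new (5, 7, 0)
  "300850" → prefix "30" already present; 4 new (0, 8, 5, 0)
  "39833" → prefix "3" already present; 4 new (9, 8, 3, 3)
  "32696152" → prefix "32" already present; 6 new (6, 9, 6, 1, 5, 2)
Total nodes = 4 + 3 + 9 + 10 + 3 + 9 + 2 + 10 + 9 + 10 + 4 + 6 + 9 + 0 + 3 + 4 + 4 + 6 = 105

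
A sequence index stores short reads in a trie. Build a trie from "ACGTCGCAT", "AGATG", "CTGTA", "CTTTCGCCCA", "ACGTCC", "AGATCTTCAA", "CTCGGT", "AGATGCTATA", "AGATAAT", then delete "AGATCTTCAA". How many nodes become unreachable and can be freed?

A node on "AGATCTTCAA"'s path can go only if nothing else ends at it or branches off below it.
The suffix "CTTCAA" (6 nodes) is used only by "AGATCTTCAA"; the node for "AGAT" still has the child "G", so pruning stops there.
Nodes removed: 6

6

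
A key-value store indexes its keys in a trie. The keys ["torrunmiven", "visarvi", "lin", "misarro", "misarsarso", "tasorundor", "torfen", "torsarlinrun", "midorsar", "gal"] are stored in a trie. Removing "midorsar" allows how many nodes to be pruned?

6

Walk "midorsar" from the leaf back toward the root, removing each node that no remaining word uses.
The suffix "dorsar" (6 nodes) is used only by "midorsar"; the node for "mi" still has the child "s", so pruning stops there.
Nodes removed: 6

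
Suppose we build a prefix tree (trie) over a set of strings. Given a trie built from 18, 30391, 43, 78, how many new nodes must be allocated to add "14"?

The longest prefix of "14" already in the trie is "1" (length 1).
New nodes needed: |"14"| − 1 = 2 − 1 = 1.

1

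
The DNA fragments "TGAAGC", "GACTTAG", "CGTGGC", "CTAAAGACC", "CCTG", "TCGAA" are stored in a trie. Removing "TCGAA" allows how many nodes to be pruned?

4

After clearing the end-marker at "TCGAA", prune upward until reaching a node still needed by another word.
The suffix "CGAA" (4 nodes) is used only by "TCGAA"; the node for "T" still has the child "G", so pruning stops there.
Nodes removed: 4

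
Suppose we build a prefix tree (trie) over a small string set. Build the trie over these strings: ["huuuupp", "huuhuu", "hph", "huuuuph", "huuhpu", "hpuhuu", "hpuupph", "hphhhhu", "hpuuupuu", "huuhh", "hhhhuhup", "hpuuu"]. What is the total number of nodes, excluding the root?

Trace insertions, counting only characters that open a new branch:
  "huuuupp" → 7 new (h, u, u, u, u, p, p)
  "huuhuu" → prefix "huu" already present; 3 new (h, u, u)
  "hph" → prefix "h" already present; 2 new (p, h)
  "huuuuph" → prefix "huuuup" already present; 1 new (h)
  "huuhpu" → prefix "huuh" already present; 2 new (p, u)
  "hpuhuu" → prefix "hp" already present; 4 new (u, h, u, u)
  "hpuupph" → prefix "hpu" already present; 4 new (u, p, p, h)
  "hphhhhu" → prefix "hph" already present; 4 new (h, h, h, u)
  "hpuuupuu" → prefix "hpuu" already present; 4 new (u, p, u, u)
  "huuhh" → prefix "huuh" already present; 1 new (h)
  "hhhhuhup" → prefix "h" already present; 7 new (h, h, h, u, h, u, p)
  "hpuuu" → prefix "hpuuu" already present; 0 new (none)
Total nodes = 7 + 3 + 2 + 1 + 2 + 4 + 4 + 4 + 4 + 1 + 7 + 0 = 39

39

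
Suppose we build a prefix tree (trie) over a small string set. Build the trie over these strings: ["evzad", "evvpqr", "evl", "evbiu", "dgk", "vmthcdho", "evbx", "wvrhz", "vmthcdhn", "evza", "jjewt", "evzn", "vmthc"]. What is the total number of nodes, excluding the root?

37

Trace insertions, counting only characters that open a new branch:
  "evzad" → 5 new (e, v, z, a, d)
  "evvpqr" → prefix "ev" already present; 4 new (v, p, q, r)
  "evl" → prefix "ev" already present; 1 new (l)
  "evbiu" → prefix "ev" already present; 3 new (b, i, u)
  "dgk" → 3 new (d, g, k)
  "vmthcdho" → 8 new (v, m, t, h, c, d, h, o)
  "evbx" → prefix "evb" already present; 1 new (x)
  "wvrhz" → 5 new (w, v, r, h, z)
  "vmthcdhn" → prefix "vmthcdh" already present; 1 new (n)
  "evza" → prefix "evza" already present; 0 new (none)
  "jjewt" → 5 new (j, j, e, w, t)
  "evzn" → prefix "evz" already present; 1 new (n)
  "vmthc" → prefix "vmthc" already present; 0 new (none)
Total nodes = 5 + 4 + 1 + 3 + 3 + 8 + 1 + 5 + 1 + 0 + 5 + 1 + 0 = 37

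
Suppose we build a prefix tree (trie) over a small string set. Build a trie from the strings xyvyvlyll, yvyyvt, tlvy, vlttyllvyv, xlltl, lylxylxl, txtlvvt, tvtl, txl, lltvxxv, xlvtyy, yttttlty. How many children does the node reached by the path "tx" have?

Follow the path "tx" to its node, then look at its outgoing edges.
Distinct next characters after "tx": l, t.
That node has 2 child edges.

2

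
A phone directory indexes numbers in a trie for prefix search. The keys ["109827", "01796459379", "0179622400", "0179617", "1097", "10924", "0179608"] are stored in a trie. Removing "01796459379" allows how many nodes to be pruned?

6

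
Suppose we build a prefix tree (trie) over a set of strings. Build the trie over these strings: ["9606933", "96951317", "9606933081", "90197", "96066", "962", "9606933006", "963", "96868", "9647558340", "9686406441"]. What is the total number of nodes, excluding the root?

Trace insertions, counting only characters that open a new branch:
  "9606933" → 7 new (9, 6, 0, 6, 9, 3, 3)
  "96951317" → prefix "96" already present; 6 new (9, 5, 1, 3, 1, 7)
  "9606933081" → prefix "9606933" already present; 3 new (0, 8, 1)
  "90197" → prefix "9" already present; 4 new (0, 1, 9, 7)
  "96066" → prefix "9606" already present; 1 new (6)
  "962" → prefix "96" already present; 1 new (2)
  "9606933006" → prefix "96069330" already present; 2 new (0, 6)
  "963" → prefix "96" already present; 1 new (3)
  "96868" → prefix "96" already present; 3 new (8, 6, 8)
  "9647558340" → prefix "96" already present; 8 new (4, 7, 5, 5, 8, 3, 4, 0)
  "9686406441" → prefix "9686" already present; 6 new (4, 0, 6, 4, 4, 1)
Total nodes = 7 + 6 + 3 + 4 + 1 + 1 + 2 + 1 + 3 + 8 + 6 = 42

42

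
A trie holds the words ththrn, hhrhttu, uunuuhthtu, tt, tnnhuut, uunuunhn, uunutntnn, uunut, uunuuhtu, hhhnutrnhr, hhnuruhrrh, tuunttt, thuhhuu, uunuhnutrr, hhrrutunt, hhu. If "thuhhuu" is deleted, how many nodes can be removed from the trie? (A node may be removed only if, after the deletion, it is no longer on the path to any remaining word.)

5

A node on "thuhhuu"'s path can go only if nothing else ends at it or branches off below it.
The suffix "uhhuu" (5 nodes) is used only by "thuhhuu"; the node for "th" still has the child "t", so pruning stops there.
Nodes removed: 5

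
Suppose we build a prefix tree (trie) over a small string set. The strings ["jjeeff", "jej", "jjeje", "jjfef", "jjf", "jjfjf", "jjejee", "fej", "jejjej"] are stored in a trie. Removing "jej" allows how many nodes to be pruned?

0

A node on "jej"'s path can go only if nothing else ends at it or branches off below it.
Every node on "jej" is still needed (e.g. by "jejjej"), so nothing is freed.
Nodes removed: 0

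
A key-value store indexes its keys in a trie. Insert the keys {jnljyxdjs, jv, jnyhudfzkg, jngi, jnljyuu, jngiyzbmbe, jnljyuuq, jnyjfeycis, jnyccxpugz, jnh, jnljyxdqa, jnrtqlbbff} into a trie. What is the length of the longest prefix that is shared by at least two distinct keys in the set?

7

Equivalently: take the maximum, over all pairs, of their longest common prefix length.
e.g. "jnljyuu" and "jnljyuuq" share the prefix "jnljyuu" of length 7; no pair shares a longer one.
Longest shared-prefix length: 7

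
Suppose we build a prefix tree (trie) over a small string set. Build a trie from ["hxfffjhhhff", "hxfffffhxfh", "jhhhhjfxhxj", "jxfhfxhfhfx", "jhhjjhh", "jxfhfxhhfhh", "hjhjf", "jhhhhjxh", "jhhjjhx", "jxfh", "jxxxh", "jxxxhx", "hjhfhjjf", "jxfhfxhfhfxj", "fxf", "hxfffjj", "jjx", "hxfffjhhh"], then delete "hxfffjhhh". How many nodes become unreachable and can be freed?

0

Walk "hxfffjhhh" from the leaf back toward the root, removing each node that no remaining word uses.
Every node on "hxfffjhhh" is still needed (e.g. by "hxfffjhhhff"), so nothing is freed.
Nodes removed: 0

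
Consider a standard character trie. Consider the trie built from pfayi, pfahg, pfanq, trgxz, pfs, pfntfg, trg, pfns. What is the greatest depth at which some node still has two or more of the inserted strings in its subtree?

3

Look for the deepest trie node that still has at least two words in its subtree.
"pfahg" and "pfanq" agree on "pfa" (3 characters) before diverging; nothing deeper is shared.
Longest shared-prefix length: 3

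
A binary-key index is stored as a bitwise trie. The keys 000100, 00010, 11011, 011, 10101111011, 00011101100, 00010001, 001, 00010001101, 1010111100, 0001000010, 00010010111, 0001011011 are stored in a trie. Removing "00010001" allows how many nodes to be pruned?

A node on "00010001"'s path can go only if nothing else ends at it or branches off below it.
Every node on "00010001" is still needed (e.g. by "00010001101"), so nothing is freed.
Nodes removed: 0

0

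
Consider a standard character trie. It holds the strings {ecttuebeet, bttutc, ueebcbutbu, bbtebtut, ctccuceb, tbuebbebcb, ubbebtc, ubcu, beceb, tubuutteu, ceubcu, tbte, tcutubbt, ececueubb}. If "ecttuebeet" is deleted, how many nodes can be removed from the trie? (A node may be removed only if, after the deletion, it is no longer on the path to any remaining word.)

8

Walk "ecttuebeet" from the leaf back toward the root, removing each node that no remaining word uses.
The suffix "ttuebeet" (8 nodes) is used only by "ecttuebeet"; the node for "ec" still has the child "e", so pruning stops there.
Nodes removed: 8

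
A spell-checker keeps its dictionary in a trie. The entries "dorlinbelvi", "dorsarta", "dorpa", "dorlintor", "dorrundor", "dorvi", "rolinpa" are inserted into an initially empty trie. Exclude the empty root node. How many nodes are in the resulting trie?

36

Trace insertions, counting only characters that open a new branch:
  "dorlinbelvi" → 11 new (d, o, r, l, i, n, b, e, l, v, i)
  "dorsarta" → prefix "dor" already present; 5 new (s, a, r, t, a)
  "dorpa" → prefix "dor" already present; 2 new (p, a)
  "dorlintor" → prefix "dorlin" already present; 3 new (t, o, r)
  "dorrundor" → prefix "dor" already present; 6 new (r, u, n, d, o, r)
  "dorvi" → prefix "dor" already present; 2 new (v, i)
  "rolinpa" → 7 new (r, o, l, i, n, p, a)
Total nodes = 11 + 5 + 2 + 3 + 6 + 2 + 7 = 36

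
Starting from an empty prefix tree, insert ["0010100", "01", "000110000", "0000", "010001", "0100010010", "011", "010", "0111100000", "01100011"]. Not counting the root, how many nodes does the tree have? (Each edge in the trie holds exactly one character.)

37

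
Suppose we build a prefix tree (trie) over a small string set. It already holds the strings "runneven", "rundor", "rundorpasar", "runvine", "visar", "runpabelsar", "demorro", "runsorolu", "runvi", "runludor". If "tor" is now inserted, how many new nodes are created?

No existing word starts with "t", so every character of "tor" needs a new node.
3 − 0 = 3 new nodes.

3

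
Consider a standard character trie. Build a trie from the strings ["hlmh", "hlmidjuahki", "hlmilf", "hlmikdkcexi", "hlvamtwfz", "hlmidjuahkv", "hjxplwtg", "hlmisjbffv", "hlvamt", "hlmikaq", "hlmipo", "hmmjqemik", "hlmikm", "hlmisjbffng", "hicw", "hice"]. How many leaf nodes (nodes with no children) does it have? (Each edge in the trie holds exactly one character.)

15

A leaf is a node with no children — equivalently, the end of a word that is not a proper prefix of any other stored word.
Those words: "hice", "hicw", "hjxplwtg", "hlmh", "hlmidjuahki", "hlmidjuahkv", "hlmikaq", "hlmikdkcexi", "hlmikm", "hlmilf", "hlmipo", "hlmisjbffng", "hlmisjbffv", "hlvamtwfz", "hmmjqemik"
Leaf count: 15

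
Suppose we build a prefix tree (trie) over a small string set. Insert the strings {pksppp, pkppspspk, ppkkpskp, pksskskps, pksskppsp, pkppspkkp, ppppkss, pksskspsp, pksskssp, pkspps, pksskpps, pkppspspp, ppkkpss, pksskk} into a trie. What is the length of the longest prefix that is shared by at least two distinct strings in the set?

The deepest shared node is where two words last agree before diverging.
"pkppspspk" and "pkppspspp" agree on "pkppspsp" (8 characters) before diverging; nothing deeper is shared.
Longest shared-prefix length: 8

8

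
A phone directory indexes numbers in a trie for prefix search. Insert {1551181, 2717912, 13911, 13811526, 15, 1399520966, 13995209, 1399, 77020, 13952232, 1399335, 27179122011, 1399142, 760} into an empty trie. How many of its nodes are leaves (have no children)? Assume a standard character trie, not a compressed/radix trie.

10

Leaves are exactly the stored words that no other stored word extends.
Those words: "13811526", "13911", "13952232", "1399142", "1399335", "1399520966", "1551181", "27179122011", "760", "77020"
Leaf count: 10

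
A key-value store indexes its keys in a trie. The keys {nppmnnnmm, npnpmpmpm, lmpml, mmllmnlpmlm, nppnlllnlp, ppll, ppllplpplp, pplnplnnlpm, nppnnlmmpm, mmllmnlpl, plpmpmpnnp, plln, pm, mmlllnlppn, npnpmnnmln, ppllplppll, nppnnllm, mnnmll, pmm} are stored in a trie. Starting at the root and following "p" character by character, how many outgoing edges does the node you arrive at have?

The children of the "p" node are the distinct next characters among strings starting with "p".
Characters that immediately follow "p" among the stored strings: {l, m, p}.
That node has 3 child edges.

3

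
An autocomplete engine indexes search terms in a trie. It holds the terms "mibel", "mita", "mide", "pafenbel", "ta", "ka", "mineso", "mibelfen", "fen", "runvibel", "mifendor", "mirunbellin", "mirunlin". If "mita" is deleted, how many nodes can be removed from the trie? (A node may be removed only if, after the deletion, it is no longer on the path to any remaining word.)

A node on "mita"'s path can go only if nothing else ends at it or branches off below it.
The suffix "ta" (2 nodes) is used only by "mita"; the node for "mi" still has the child "b", so pruning stops there.
Nodes removed: 2

2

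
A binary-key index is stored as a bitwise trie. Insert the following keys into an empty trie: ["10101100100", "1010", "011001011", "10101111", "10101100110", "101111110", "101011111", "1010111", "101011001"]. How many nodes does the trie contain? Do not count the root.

Insert word by word; a character creates a node only if that edge doesn't already exist:
  "10101100100" → 11 new (1, 0, 1, 0, 1, 1, 0, 0, 1, 0, 0)
  "1010" → prefix "1010" already present; 0 new (none)
  "011001011" → 9 new (0, 1, 1, 0, 0, 1, 0, 1, 1)
  "10101111" → prefix "101011" already present; 2 new (1, 1)
  "10101100110" → prefix "101011001" already present; 2 new (1, 0)
  "101111110" → prefix "101" already present; 6 new (1, 1, 1, 1, 1, 0)
  "101011111" → prefix "10101111" already present; 1 new (1)
  "1010111" → prefix "1010111" already present; 0 new (none)
  "101011001" → prefix "101011001" already present; 0 new (none)
Total nodes = 11 + 0 + 9 + 2 + 2 + 6 + 1 + 0 + 0 = 31

31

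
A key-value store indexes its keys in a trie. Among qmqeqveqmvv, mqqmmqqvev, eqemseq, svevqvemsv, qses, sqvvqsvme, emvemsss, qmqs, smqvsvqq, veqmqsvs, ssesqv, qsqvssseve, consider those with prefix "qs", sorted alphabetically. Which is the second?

qsqvssseve

Filter for "qs…" and sort: "qses", "qsqvssseve"
Position 2: qsqvssseve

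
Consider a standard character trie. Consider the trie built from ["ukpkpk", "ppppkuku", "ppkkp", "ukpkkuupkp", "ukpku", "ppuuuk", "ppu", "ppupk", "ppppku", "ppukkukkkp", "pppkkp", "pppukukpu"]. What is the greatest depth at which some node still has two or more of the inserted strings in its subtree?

Look for the deepest trie node that still has at least two words in its subtree.
e.g. "ppppku" and "ppppkuku" share the prefix "ppppku" of length 6; no pair shares a longer one.
Longest shared-prefix length: 6

6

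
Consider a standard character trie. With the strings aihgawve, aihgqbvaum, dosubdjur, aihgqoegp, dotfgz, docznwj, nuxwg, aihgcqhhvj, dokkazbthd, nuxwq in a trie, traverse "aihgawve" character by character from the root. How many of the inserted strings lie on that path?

Traverse "aihgawve" character by character; count nodes along the way that are marked as word ends.
Prefixes of the query that are stored words: "aihgawve"
Count: 1

1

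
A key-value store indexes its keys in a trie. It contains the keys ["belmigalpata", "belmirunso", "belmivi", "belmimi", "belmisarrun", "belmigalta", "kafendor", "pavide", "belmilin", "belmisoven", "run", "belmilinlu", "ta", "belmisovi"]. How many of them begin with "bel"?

10

Filter for entries beginning with "bel":
Words under "bel": belmigalpata, belmigalta, belmilin, belmilinlu, belmimi, belmirunso, belmisarrun, belmisoven, belmisovi, belmivi
Count: 10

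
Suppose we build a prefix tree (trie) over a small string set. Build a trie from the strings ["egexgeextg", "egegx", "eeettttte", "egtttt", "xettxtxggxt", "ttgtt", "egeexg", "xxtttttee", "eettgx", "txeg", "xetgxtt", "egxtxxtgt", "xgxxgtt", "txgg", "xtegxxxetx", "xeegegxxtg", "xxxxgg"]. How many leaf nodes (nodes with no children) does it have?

Leaves are exactly the stored words that no other stored word extends.
Those words: "eeettttte", "eettgx", "egeexg", "egegx", "egexgeextg", "egtttt", "egxtxxtgt", "ttgtt", "txeg", "txgg", "xeegegxxtg", "xetgxtt", "xettxtxggxt", "xgxxgtt", "xtegxxxetx", "xxtttttee", "xxxxgg"
Leaf count: 17

17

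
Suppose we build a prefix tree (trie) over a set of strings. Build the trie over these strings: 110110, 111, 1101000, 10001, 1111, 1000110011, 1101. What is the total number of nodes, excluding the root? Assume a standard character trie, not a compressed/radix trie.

Count nodes per top-level branch (shared prefixes stored once):
  '1'-branch (10001, 1000110011, 1101, 1101000, 110110, 111, 1111): 20 nodes
Sum: 20

20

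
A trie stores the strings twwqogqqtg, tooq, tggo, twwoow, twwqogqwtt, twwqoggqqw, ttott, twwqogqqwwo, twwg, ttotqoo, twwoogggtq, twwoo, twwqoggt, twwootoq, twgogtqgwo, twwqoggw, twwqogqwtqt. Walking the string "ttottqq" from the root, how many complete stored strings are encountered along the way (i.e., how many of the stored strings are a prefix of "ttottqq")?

1

Traverse "ttottqq" character by character; count nodes along the way that are marked as word ends.
Prefixes of the query that are stored words: "ttott"
Count: 1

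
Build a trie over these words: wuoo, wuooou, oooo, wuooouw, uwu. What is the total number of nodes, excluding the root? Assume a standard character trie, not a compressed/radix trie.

14

Insert word by word; a character creates a node only if that edge doesn't already exist:
  "wuoo" → 4 new (w, u, o, o)
  "wuooou" → prefix "wuoo" already present; 2 new (o, u)
  "oooo" → 4 new (o, o, o, o)
  "wuooouw" → prefix "wuooou" already present; 1 new (w)
  "uwu" → 3 new (u, w, u)
Total nodes = 4 + 2 + 4 + 1 + 3 = 14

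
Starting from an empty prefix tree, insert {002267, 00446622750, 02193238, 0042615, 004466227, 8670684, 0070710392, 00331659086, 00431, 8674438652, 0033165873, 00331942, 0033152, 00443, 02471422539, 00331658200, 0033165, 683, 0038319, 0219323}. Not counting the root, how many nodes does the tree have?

Insert word by word; a character creates a node only if that edge doesn't already exist:
  "002267" → 6 new (0, 0, 2, 2, 6, 7)
  "00446622750" → prefix "00" already present; 9 new (4, 4, 6, 6, 2, 2, 7, 5, 0)
  "02193238" → prefix "0" already present; 7 new (2, 1, 9, 3, 2, 3, 8)
  "0042615" → prefix "004" already present; 4 new (2, 6, 1, 5)
  "004466227" → prefix "004466227" already present; 0 new (none)
  "8670684" → 7 new (8, 6, 7, 0, 6, 8, 4)
  "0070710392" → prefix "00" already present; 8 new (7, 0, 7, 1, 0, 3, 9, 2)
  "00331659086" → prefix "00" already present; 9 new (3, 3, 1, 6, 5, 9, 0, 8, 6)
  "00431" → prefix "004" already present; 2 new (3, 1)
  "8674438652" → prefix "867" already present; 7 new (4, 4, 3, 8, 6, 5, 2)
  "0033165873" → prefix "0033165" already present; 3 new (8, 7, 3)
  "00331942" → prefix "00331" already present; 3 new (9, 4, 2)
  "0033152" → prefix "00331" already present; 2 new (5, 2)
  "00443" → prefix "0044" already present; 1 new (3)
  "02471422539" → prefix "02" already present; 9 new (4, 7, 1, 4, 2, 2, 5, 3, 9)
  "00331658200" → prefix "00331658" already present; 3 new (2, 0, 0)
  "0033165" → prefix "0033165" already present; 0 new (none)
  "683" → 3 new (6, 8, 3)
  "0038319" → prefix "003" already present; 4 new (8, 3, 1, 9)
  "0219323" → prefix "0219323" already present; 0 new (none)
Total nodes = 6 + 9 + 7 + 4 + 0 + 7 + 8 + 9 + 2 + 7 + 3 + 3 + 2 + 1 + 9 + 3 + 0 + 3 + 4 + 0 = 87

87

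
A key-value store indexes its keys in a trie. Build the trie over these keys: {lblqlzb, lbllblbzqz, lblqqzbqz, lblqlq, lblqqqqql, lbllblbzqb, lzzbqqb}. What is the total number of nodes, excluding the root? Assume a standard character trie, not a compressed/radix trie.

31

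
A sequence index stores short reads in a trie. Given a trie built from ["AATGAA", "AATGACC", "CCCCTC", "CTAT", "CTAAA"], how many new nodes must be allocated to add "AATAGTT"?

4

Walking "AATAGTT" from the root, the first 3 characters ("AAT") follow existing edges; "A" is the first miss.
New nodes needed: |"AATAGTT"| − 3 = 7 − 3 = 4.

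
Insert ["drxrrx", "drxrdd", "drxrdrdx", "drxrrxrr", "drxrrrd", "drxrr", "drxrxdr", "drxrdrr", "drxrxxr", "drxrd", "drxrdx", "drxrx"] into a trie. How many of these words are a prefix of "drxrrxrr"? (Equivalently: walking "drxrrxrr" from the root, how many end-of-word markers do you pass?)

Traverse "drxrrxrr" character by character; count nodes along the way that are marked as word ends.
Prefixes of the query that are stored words: "drxrr", "drxrrx", "drxrrxrr"
Count: 3

3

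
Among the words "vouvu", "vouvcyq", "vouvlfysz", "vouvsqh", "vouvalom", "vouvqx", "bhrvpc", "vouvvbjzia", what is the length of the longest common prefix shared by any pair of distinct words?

4

Equivalently: take the maximum, over all pairs, of their longest common prefix length.
e.g. "vouvalom" and "vouvcyq" share the prefix "vouv" of length 4; no pair shares a longer one.
Longest shared-prefix length: 4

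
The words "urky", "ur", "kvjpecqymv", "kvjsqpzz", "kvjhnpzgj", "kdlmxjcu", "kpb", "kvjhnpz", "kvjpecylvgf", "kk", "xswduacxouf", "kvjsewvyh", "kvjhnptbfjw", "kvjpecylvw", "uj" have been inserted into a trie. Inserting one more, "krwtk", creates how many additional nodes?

"k" is already a path in the trie; the remaining "rwtk" must be added.
So 5 − 1 = 4 new nodes.

4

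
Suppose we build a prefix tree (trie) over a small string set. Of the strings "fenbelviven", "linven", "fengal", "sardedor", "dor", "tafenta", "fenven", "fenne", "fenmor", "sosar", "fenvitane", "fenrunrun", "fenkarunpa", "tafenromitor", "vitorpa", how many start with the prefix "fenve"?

Traverse to the node for "fenve", then collect every word in that subtree.
Matches: "fenven"
Count: 1

1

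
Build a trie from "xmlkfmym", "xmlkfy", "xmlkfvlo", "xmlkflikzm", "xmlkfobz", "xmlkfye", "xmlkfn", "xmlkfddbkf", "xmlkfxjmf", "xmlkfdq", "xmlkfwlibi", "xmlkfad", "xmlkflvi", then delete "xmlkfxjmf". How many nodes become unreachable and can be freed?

4

After clearing the end-marker at "xmlkfxjmf", prune upward until reaching a node still needed by another word.
The suffix "xjmf" (4 nodes) is used only by "xmlkfxjmf"; the node for "xmlkf" still has the child "m", so pruning stops there.
Nodes removed: 4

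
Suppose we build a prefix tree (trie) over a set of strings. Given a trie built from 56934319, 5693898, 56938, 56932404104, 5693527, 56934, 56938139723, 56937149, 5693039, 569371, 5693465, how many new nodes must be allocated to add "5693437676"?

The longest prefix of "5693437676" already in the trie is "569343" (length 6).
Each of the 4 remaining characters creates one node.

4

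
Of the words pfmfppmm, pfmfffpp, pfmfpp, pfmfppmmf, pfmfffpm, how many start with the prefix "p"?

5

Walk to "p"; the words in its subtree are exactly those with that prefix.
Matches: "pfmfffpm", "pfmfffpp", "pfmfpp", "pfmfppmm", "pfmfppmmf"
Count: 5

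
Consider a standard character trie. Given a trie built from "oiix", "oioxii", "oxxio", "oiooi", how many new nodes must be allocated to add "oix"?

1

Walking "oix" from the root, the first 2 characters ("oi") follow existing edges; "x" is the first miss.
So 3 − 2 = 1 new nodes.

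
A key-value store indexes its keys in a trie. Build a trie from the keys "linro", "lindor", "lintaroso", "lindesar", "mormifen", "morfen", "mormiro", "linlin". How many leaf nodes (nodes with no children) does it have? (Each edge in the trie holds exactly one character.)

8

A leaf is a node with no children — equivalently, the end of a word that is not a proper prefix of any other stored word.
Those words: "lindesar", "lindor", "linlin", "linro", "lintaroso", "morfen", "mormifen", "mormiro"
Leaf count: 8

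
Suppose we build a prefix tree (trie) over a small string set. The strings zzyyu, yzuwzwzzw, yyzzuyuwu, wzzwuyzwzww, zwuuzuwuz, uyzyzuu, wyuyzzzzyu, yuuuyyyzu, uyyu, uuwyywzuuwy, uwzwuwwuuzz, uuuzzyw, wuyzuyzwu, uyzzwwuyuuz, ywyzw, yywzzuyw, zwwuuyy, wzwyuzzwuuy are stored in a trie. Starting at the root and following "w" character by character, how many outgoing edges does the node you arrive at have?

The children of the "w" node are the distinct next characters among strings starting with "w".
Characters that immediately follow "w" among the stored strings: {u, y, z}.
That node has 3 child edges.

3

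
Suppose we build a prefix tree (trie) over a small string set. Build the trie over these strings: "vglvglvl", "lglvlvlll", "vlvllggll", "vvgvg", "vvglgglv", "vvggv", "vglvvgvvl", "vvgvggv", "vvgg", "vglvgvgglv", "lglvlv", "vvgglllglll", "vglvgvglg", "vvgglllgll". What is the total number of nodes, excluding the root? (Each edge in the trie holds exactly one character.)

57

Trace insertions, counting only characters that open a new branch:
  "vglvglvl" → 8 new (v, g, l, v, g, l, v, l)
  "lglvlvlll" → 9 new (l, g, l, v, l, v, l, l, l)
  "vlvllggll" → prefix "v" already present; 8 new (l, v, l, l, g, g, l, l)
  "vvgvg" → prefix "v" already present; 4 new (v, g, v, g)
  "vvglgglv" → prefix "vvg" already present; 5 new (l, g, g, l, v)
  "vvggv" → prefix "vvg" already present; 2 new (g, v)
  "vglvvgvvl" → prefix "vglv" already present; 5 new (v, g, v, v, l)
  "vvgvggv" → prefix "vvgvg" already present; 2 new (g, v)
  "vvgg" → prefix "vvgg" already present; 0 new (none)
  "vglvgvgglv" → prefix "vglvg" already present; 5 new (v, g, g, l, v)
  "lglvlv" → prefix "lglvlv" already present; 0 new (none)
  "vvgglllglll" → prefix "vvgg" already present; 7 new (l, l, l, g, l, l, l)
  "vglvgvglg" → prefix "vglvgvg" already present; 2 new (l, g)
  "vvgglllgll" → prefix "vvgglllgll" already present; 0 new (none)
Total nodes = 8 + 9 + 8 + 4 + 5 + 2 + 5 + 2 + 0 + 5 + 0 + 7 + 2 + 0 = 57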